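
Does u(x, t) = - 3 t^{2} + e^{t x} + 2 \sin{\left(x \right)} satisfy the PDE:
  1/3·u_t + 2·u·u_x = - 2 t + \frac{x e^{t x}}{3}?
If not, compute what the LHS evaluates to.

Evaluate each term of the left-hand side for u = - 3 t^{2} + e^{t x} + 2 \sin{\left(x \right)}.
Derivatives:
  u_t = - 6 t + x e^{t x}
  u_x = t e^{t x} + 2 \cos{\left(x \right)}
Terms:
  1/3·u_t = - 2 t + \frac{x e^{t x}}{3}
  2·u·u_x = 2 \left(t e^{t x} + 2 \cos{\left(x \right)}\right) \left(- 3 t^{2} + e^{t x} + 2 \sin{\left(x \right)}\right)
Sum: LHS = - 2 t + \frac{x e^{t x}}{3} + 2 \left(t e^{t x} + 2 \cos{\left(x \right)}\right) \left(- 3 t^{2} + e^{t x} + 2 \sin{\left(x \right)}\right)
Given right-hand side: - 2 t + \frac{x e^{t x}}{3}. Difference LHS − RHS = 2 \left(t e^{t x} + 2 \cos{\left(x \right)}\right) \left(- 3 t^{2} + e^{t x} + 2 \sin{\left(x \right)}\right) ≠ 0, so u is not a solution.

Answer: No, the LHS evaluates to - 2 t + \frac{x e^{t x}}{3} + 2 \left(t e^{t x} + 2 \cos{\left(x \right)}\right) \left(- 3 t^{2} + e^{t x} + 2 \sin{\left(x \right)}\right)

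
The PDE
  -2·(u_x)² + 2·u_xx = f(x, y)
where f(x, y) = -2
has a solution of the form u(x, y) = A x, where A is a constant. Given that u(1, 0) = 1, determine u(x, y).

Substitute the ansatz u = A x into the left-hand side.
Derivatives of the ansatz:
  u_x = A
  u_xx = 0
Term by term:
  -2·(u_x)² = - 2 A^{2}
  2·u_xx = 0
So the left-hand side equals
  - 2 A^{2}
This must equal f(x, y) = -2 identically.
Matching coefficients of the independent functions:
  [constant term]:  - 2 A^{2} = -2
These equations allow (A) = (-1) or (1).
Impose the point condition(s):
  u(1, 0) = 1  ⟹  A = 1
Only A = 1 satisfies everything.
Hence u(x, y) = x.

Answer: u(x, y) = x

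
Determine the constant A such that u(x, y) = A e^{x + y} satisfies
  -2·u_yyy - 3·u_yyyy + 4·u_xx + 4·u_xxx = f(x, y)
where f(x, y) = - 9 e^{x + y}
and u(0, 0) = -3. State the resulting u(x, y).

Substitute the ansatz u = A e^{x + y} into the left-hand side.
Derivatives of the ansatz:
  u_yyy = A e^{x} e^{y}
  u_yyyy = A e^{x} e^{y}
  u_xx = A e^{x} e^{y}
  u_xxx = A e^{x} e^{y}
Term by term:
  -2·u_yyy = - 2 A e^{x} e^{y}
  -3·u_yyyy = - 3 A e^{x} e^{y}
  4·u_xx = 4 A e^{x} e^{y}
  4·u_xxx = 4 A e^{x} e^{y}
So the left-hand side equals
  3 A e^{x} e^{y}
This must equal f(x, y) identically; expanded, f = - 9 e^{x} e^{y}.
Matching coefficients of the independent functions:
  [e^{x} e^{y}]:  3 A = -9
Solving: A = -3.
Check against the point condition:
  u(0, 0) = -3  ⟹  A = -3  ✓
Hence u(x, y) = - 3 e^{x + y}.

Answer: u(x, y) = - 3 e^{x + y}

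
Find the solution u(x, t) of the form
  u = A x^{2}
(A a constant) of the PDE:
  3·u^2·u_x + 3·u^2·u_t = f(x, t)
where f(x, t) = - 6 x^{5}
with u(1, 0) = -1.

Substitute the ansatz u = A x^{2} into the left-hand side.
Derivatives of the ansatz:
  u_x = 2 A x
  u_t = 0
Term by term:
  3·u^2·u_x = 6 A^{3} x^{5}
  3·u^2·u_t = 0
So the left-hand side equals
  6 A^{3} x^{5}
This must equal f(x, t) = - 6 x^{5} identically.
Matching coefficients of the independent functions:
  [x^{5}]:  6 A^{3} = -6
Solving: A = -1.
Check against the point condition:
  u(1, 0) = -1  ⟹  A = -1  ✓
Hence u(x, t) = - x^{2}.

Answer: u(x, t) = - x^{2}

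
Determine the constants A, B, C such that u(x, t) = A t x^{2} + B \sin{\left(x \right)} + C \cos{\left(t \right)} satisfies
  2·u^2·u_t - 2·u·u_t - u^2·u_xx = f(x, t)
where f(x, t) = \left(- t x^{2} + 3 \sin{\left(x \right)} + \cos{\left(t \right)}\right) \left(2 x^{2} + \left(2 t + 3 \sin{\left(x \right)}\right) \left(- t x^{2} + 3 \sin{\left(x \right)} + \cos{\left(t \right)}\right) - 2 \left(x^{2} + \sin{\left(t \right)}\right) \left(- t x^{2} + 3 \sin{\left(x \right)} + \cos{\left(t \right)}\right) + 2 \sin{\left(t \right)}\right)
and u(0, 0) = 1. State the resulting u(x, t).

Substitute the ansatz u = A t x^{2} + B \sin{\left(x \right)} + C \cos{\left(t \right)} into the left-hand side.
Derivatives of the ansatz:
  u_t = A x^{2} - C \sin{\left(t \right)}
  u_xx = 2 A t - B \sin{\left(x \right)}
Term by term:
  2·u^2·u_t = 2 A^{3} t^{2} x^{6} + 4 A^{2} B t x^{4} \sin{\left(x \right)} - 2 A^{2} C t^{2} x^{4} \sin{\left(t \right)} + 4 A^{2} C t x^{4} \cos{\left(t \right)} + 2 A B^{2} x^{2} \sin^{2}{\left(x \right)} - 4 A B C t x^{2} \sin{\left(t \right)} \sin{\left(x \right)} + 4 A B C x^{2} \sin{\left(x \right)} \cos{\left(t \right)} - 4 A C^{2} t x^{2} \sin{\left(t \right)} \cos{\left(t \right)} + 2 A C^{2} x^{2} \cos^{2}{\left(t \right)} - 2 B^{2} C \sin{\left(t \right)} \sin^{2}{\left(x \right)} - 4 B C^{2} \sin{\left(t \right)} \sin{\left(x \right)} \cos{\left(t \right)} - 2 C^{3} \sin{\left(t \right)} \cos^{2}{\left(t \right)}
  -2·u·u_t = - 2 A^{2} t x^{4} - 2 A B x^{2} \sin{\left(x \right)} + 2 A C t x^{2} \sin{\left(t \right)} - 2 A C x^{2} \cos{\left(t \right)} + 2 B C \sin{\left(t \right)} \sin{\left(x \right)} + 2 C^{2} \sin{\left(t \right)} \cos{\left(t \right)}
  -u^2·u_xx = - 2 A^{3} t^{3} x^{4} + A^{2} B t^{2} x^{4} \sin{\left(x \right)} - 4 A^{2} B t^{2} x^{2} \sin{\left(x \right)} - 4 A^{2} C t^{2} x^{2} \cos{\left(t \right)} + 2 A B^{2} t x^{2} \sin^{2}{\left(x \right)} - 2 A B^{2} t \sin^{2}{\left(x \right)} + 2 A B C t x^{2} \sin{\left(x \right)} \cos{\left(t \right)} - 4 A B C t \sin{\left(x \right)} \cos{\left(t \right)} - 2 A C^{2} t \cos^{2}{\left(t \right)} + B^{3} \sin^{3}{\left(x \right)} + 2 B^{2} C \sin^{2}{\left(x \right)} \cos{\left(t \right)} + B C^{2} \sin{\left(x \right)} \cos^{2}{\left(t \right)}
Sum these and collect like terms in the independent variables.
This must equal f(x, t) identically; expanded, f = 2 t^{3} x^{4} - 2 t^{2} x^{6} - 2 t^{2} x^{4} \sin{\left(t \right)} + 3 t^{2} x^{4} \sin{\left(x \right)} - 12 t^{2} x^{2} \sin{\left(x \right)} - 4 t^{2} x^{2} \cos{\left(t \right)} + 12 t x^{4} \sin{\left(x \right)} + 4 t x^{4} \cos{\left(t \right)} - 2 t x^{4} + 12 t x^{2} \sin{\left(t \right)} \sin{\left(x \right)} + 4 t x^{2} \sin{\left(t \right)} \cos{\left(t \right)} - 2 t x^{2} \sin{\left(t \right)} - 18 t x^{2} \sin^{2}{\left(x \right)} - 6 t x^{2} \sin{\left(x \right)} \cos{\left(t \right)} + 18 t \sin^{2}{\left(x \right)} + 12 t \sin{\left(x \right)} \cos{\left(t \right)} + 2 t \cos^{2}{\left(t \right)} - 18 x^{2} \sin^{2}{\left(x \right)} - 12 x^{2} \sin{\left(x \right)} \cos{\left(t \right)} + 6 x^{2} \sin{\left(x \right)} - 2 x^{2} \cos^{2}{\left(t \right)} + 2 x^{2} \cos{\left(t \right)} - 18 \sin{\left(t \right)} \sin^{2}{\left(x \right)} - 12 \sin{\left(t \right)} \sin{\left(x \right)} \cos{\left(t \right)} + 6 \sin{\left(t \right)} \sin{\left(x \right)} - 2 \sin{\left(t \right)} \cos^{2}{\left(t \right)} + 2 \sin{\left(t \right)} \cos{\left(t \right)} + 27 \sin^{3}{\left(x \right)} + 18 \sin^{2}{\left(x \right)} \cos{\left(t \right)} + 3 \sin{\left(x \right)} \cos^{2}{\left(t \right)}.
Matching coefficients of the independent functions:
(each divided by its leading coefficient; functions giving the same equation are listed together)
  [t x^{4}]:  A^{2} - 1 = 0
  [t \sin^{2}{\left(x \right)}, x^{2} \sin^{2}{\left(x \right)}, t x^{2} \sin^{2}{\left(x \right)}]:  A B^{2} + 9 = 0
  [t \cos^{2}{\left(t \right)}, x^{2} \cos^{2}{\left(t \right)}, t x^{2} \sin{\left(t \right)} \cos{\left(t \right)}]:  A C^{2} + 1 = 0
  [t^{2} x^{6}, t^{3} x^{4}]:  A^{3} + 1 = 0
  [x^{2} \sin{\left(x \right)}]:  A B + 3 = 0
  [x^{2} \cos{\left(t \right)}, t x^{2} \sin{\left(t \right)}]:  A C + 1 = 0
  [\sin{\left(t \right)} \sin{\left(x \right)}]:  B C - 3 = 0
  [\sin{\left(t \right)} \sin^{2}{\left(x \right)}, \sin^{2}{\left(x \right)} \cos{\left(t \right)}]:  B^{2} C - 9 = 0
  [\sin{\left(t \right)} \cos{\left(t \right)}]:  C^{2} - 1 = 0
  [\sin{\left(t \right)} \cos^{2}{\left(t \right)}]:  C^{3} - 1 = 0
  [\sin{\left(x \right)} \cos^{2}{\left(t \right)}, \sin{\left(t \right)} \sin{\left(x \right)} \cos{\left(t \right)}]:  B C^{2} - 3 = 0
  [t x^{4} \sin{\left(x \right)}, t^{2} x^{2} \sin{\left(x \right)}, t^{2} x^{4} \sin{\left(x \right)}]:  A^{2} B - 3 = 0
  [t x^{4} \cos{\left(t \right)}, t^{2} x^{2} \cos{\left(t \right)}, t^{2} x^{4} \sin{\left(t \right)}]:  A^{2} C - 1 = 0
  [t \sin{\left(x \right)} \cos{\left(t \right)}, x^{2} \sin{\left(x \right)} \cos{\left(t \right)}, t x^{2} \sin{\left(t \right)} \sin{\left(x \right)}, …]:  A B C + 3 = 0
  [\sin^{3}{\left(x \right)}]:  B^{3} - 27 = 0
Solving: A = -1, B = 3, C = 1.
Check against the point condition:
  u(0, 0) = 1  ⟹  C = 1  ✓
Hence u(x, t) = - t x^{2} + 3 \sin{\left(x \right)} + \cos{\left(t \right)}.

Answer: u(x, t) = - t x^{2} + 3 \sin{\left(x \right)} + \cos{\left(t \right)}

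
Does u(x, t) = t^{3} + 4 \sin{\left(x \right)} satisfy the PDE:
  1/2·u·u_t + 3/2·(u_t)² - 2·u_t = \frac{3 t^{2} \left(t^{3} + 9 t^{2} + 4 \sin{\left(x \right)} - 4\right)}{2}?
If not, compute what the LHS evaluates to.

Evaluate each term of the left-hand side for u = t^{3} + 4 \sin{\left(x \right)}.
Derivatives:
  u_t = 3 t^{2}
Terms:
  1/2·u·u_t = \frac{3 t^{2} \left(t^{3} + 4 \sin{\left(x \right)}\right)}{2}
  3/2·(u_t)² = \frac{27 t^{4}}{2}
  -2·u_t = - 6 t^{2}
Sum: LHS = \frac{3 t^{2} \left(t^{3} + 9 t^{2} + 4 \sin{\left(x \right)} - 4\right)}{2}
This is exactly the given right-hand side, so u is a solution.

Answer: Yes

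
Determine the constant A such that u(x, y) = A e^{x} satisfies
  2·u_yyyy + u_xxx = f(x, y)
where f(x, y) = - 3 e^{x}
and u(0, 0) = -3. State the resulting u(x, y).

Answer: u(x, y) = - 3 e^{x}

Derivation:
Substitute the ansatz u = A e^{x} into the left-hand side.
Derivatives of the ansatz:
  u_yyyy = 0
  u_xxx = A e^{x}
Term by term:
  2·u_yyyy = 0
  u_xxx = A e^{x}
So the left-hand side equals
  A e^{x}
This must equal f(x, y) = - 3 e^{x} identically.
Matching coefficients of the independent functions:
  [e^{x}]:  A = -3
Solving: A = -3.
Check against the point condition:
  u(0, 0) = -3  ⟹  A = -3  ✓
Hence u(x, y) = - 3 e^{x}.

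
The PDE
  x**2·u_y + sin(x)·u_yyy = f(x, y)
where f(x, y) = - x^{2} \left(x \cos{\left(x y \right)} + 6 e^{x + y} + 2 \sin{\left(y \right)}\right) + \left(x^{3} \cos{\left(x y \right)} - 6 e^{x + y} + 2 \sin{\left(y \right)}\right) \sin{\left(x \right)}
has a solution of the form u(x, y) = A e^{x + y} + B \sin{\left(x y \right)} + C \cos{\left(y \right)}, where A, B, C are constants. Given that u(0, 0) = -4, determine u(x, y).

Substitute the ansatz u = A e^{x + y} + B \sin{\left(x y \right)} + C \cos{\left(y \right)} into the left-hand side.
Derivatives of the ansatz:
  u_y = A e^{x} e^{y} + B x \cos{\left(x y \right)} - C \sin{\left(y \right)}
  u_yyy = A e^{x} e^{y} - B x^{3} \cos{\left(x y \right)} + C \sin{\left(y \right)}
Term by term:
  x**2·u_y = A x^{2} e^{x} e^{y} + B x^{3} \cos{\left(x y \right)} - C x^{2} \sin{\left(y \right)}
  sin(x)·u_yyy = A e^{x} e^{y} \sin{\left(x \right)} - B x^{3} \sin{\left(x \right)} \cos{\left(x y \right)} + C \sin{\left(x \right)} \sin{\left(y \right)}
So the left-hand side equals
  A x^{2} e^{x} e^{y} + A e^{x} e^{y} \sin{\left(x \right)} - B x^{3} \sin{\left(x \right)} \cos{\left(x y \right)} + B x^{3} \cos{\left(x y \right)} - C x^{2} \sin{\left(y \right)} + C \sin{\left(x \right)} \sin{\left(y \right)}
This must equal f(x, y) identically; expanded, f = x^{3} \sin{\left(x \right)} \cos{\left(x y \right)} - x^{3} \cos{\left(x y \right)} - 6 x^{2} e^{x} e^{y} - 2 x^{2} \sin{\left(y \right)} - 6 e^{x} e^{y} \sin{\left(x \right)} + 2 \sin{\left(x \right)} \sin{\left(y \right)}.
Matching coefficients of the independent functions:
  [x^{2} \sin{\left(y \right)}]:  - C = -2
  [x^{3} \cos{\left(x y \right)}]:  B = -1
  [\sin{\left(x \right)} \sin{\left(y \right)}]:  C = 2
  [x^{2} e^{x} e^{y}, e^{x} e^{y} \sin{\left(x \right)}]:  A = -6
  [x^{3} \sin{\left(x \right)} \cos{\left(x y \right)}]:  - B = 1
Solving: A = -6, B = -1, C = 2.
Check against the point condition:
  u(0, 0) = -4  ⟹  A + C = -4  ✓
Hence u(x, y) = - 6 e^{x + y} - \sin{\left(x y \right)} + 2 \cos{\left(y \right)}.

Answer: u(x, y) = - 6 e^{x + y} - \sin{\left(x y \right)} + 2 \cos{\left(y \right)}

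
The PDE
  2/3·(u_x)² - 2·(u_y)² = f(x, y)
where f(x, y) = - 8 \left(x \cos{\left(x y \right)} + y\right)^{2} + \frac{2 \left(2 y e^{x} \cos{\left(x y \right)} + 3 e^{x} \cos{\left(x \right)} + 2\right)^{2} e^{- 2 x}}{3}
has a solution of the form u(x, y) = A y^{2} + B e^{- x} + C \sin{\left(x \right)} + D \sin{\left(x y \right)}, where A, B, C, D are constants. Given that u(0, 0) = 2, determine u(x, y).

Substitute the ansatz u = A y^{2} + B e^{- x} + C \sin{\left(x \right)} + D \sin{\left(x y \right)} into the left-hand side.
Derivatives of the ansatz:
  u_x = - B e^{- x} + C \cos{\left(x \right)} + D y \cos{\left(x y \right)}
  u_y = 2 A y + D x \cos{\left(x y \right)}
Term by term:
  2/3·(u_x)² = \frac{2 B^{2} e^{- 2 x}}{3} - \frac{4 B C e^{- x} \cos{\left(x \right)}}{3} - \frac{4 B D y e^{- x} \cos{\left(x y \right)}}{3} + \frac{2 C^{2} \cos^{2}{\left(x \right)}}{3} + \frac{4 C D y \cos{\left(x \right)} \cos{\left(x y \right)}}{3} + \frac{2 D^{2} y^{2} \cos^{2}{\left(x y \right)}}{3}
  -2·(u_y)² = - 8 A^{2} y^{2} - 8 A D x y \cos{\left(x y \right)} - 2 D^{2} x^{2} \cos^{2}{\left(x y \right)}
So the left-hand side equals
  - 8 A^{2} y^{2} - 8 A D x y \cos{\left(x y \right)} + \frac{2 B^{2} e^{- 2 x}}{3} - \frac{4 B C e^{- x} \cos{\left(x \right)}}{3} - \frac{4 B D y e^{- x} \cos{\left(x y \right)}}{3} + \frac{2 C^{2} \cos^{2}{\left(x \right)}}{3} + \frac{4 C D y \cos{\left(x \right)} \cos{\left(x y \right)}}{3} - 2 D^{2} x^{2} \cos^{2}{\left(x y \right)} + \frac{2 D^{2} y^{2} \cos^{2}{\left(x y \right)}}{3}
This must equal f(x, y) identically; expanded, f = - 8 x^{2} \cos^{2}{\left(x y \right)} - 16 x y \cos{\left(x y \right)} + \frac{8 y^{2} \cos^{2}{\left(x y \right)}}{3} - 8 y^{2} + 8 y \cos{\left(x \right)} \cos{\left(x y \right)} + \frac{16 y e^{- x} \cos{\left(x y \right)}}{3} + 6 \cos^{2}{\left(x \right)} + 8 e^{- x} \cos{\left(x \right)} + \frac{8 e^{- 2 x}}{3}.
Matching coefficients of the independent functions:
  [y^{2}]:  - 8 A^{2} = -8
  [x^{2} \cos^{2}{\left(x y \right)}]:  - 2 D^{2} = -8
  [y^{2} \cos^{2}{\left(x y \right)}]:  \frac{2 D^{2}}{3} = \frac{8}{3}
  [e^{- x} \cos{\left(x \right)}]:  - \frac{4 B C}{3} = 8
  [x y \cos{\left(x y \right)}]:  - 8 A D = -16
  [y e^{- x} \cos{\left(x y \right)}]:  - \frac{4 B D}{3} = \frac{16}{3}
  [y \cos{\left(x \right)} \cos{\left(x y \right)}]:  \frac{4 C D}{3} = 8
  [e^{- 2 x}]:  \frac{2 B^{2}}{3} = \frac{8}{3}
  [\cos^{2}{\left(x \right)}]:  \frac{2 C^{2}}{3} = 6
These equations allow (A, B, C, D) = (-1, 2, -3, -2) or (1, -2, 3, 2).
Impose the point condition(s):
  u(0, 0) = 2  ⟹  B = 2
Only A = -1, B = 2, C = -3, D = -2 satisfies everything.
Hence u(x, y) = - y^{2} - 3 \sin{\left(x \right)} - 2 \sin{\left(x y \right)} + 2 e^{- x}.

Answer: u(x, y) = - y^{2} - 3 \sin{\left(x \right)} - 2 \sin{\left(x y \right)} + 2 e^{- x}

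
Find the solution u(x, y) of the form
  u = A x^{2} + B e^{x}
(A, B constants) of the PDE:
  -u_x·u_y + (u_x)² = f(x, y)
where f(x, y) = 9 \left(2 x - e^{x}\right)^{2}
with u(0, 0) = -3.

Substitute the ansatz u = A x^{2} + B e^{x} into the left-hand side.
Derivatives of the ansatz:
  u_x = 2 A x + B e^{x}
  u_y = 0
Term by term:
  -u_x·u_y = 0
  (u_x)² = 4 A^{2} x^{2} + 4 A B x e^{x} + B^{2} e^{2 x}
So the left-hand side equals
  4 A^{2} x^{2} + 4 A B x e^{x} + B^{2} e^{2 x}
This must equal f(x, y) identically; expanded, f = 36 x^{2} - 36 x e^{x} + 9 e^{2 x}.
Matching coefficients of the independent functions:
  [x^{2}]:  4 A^{2} = 36
  [x e^{x}]:  4 A B = -36
  [e^{2 x}]:  B^{2} = 9
These equations allow (A, B) = (-3, 3) or (3, -3).
Impose the point condition(s):
  u(0, 0) = -3  ⟹  B = -3
Only A = 3, B = -3 satisfies everything.
Hence u(x, y) = 3 x^{2} - 3 e^{x}.

Answer: u(x, y) = 3 x^{2} - 3 e^{x}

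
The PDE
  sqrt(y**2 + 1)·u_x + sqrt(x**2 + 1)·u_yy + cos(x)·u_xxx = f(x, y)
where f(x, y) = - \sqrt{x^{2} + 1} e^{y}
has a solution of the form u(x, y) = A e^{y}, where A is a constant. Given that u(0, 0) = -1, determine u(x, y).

Substitute the ansatz u = A e^{y} into the left-hand side.
Derivatives of the ansatz:
  u_x = 0
  u_yy = A e^{y}
  u_xxx = 0
Term by term:
  sqrt(y**2 + 1)·u_x = 0
  sqrt(x**2 + 1)·u_yy = A \sqrt{x^{2} + 1} e^{y}
  cos(x)·u_xxx = 0
So the left-hand side equals
  A \sqrt{x^{2} + 1} e^{y}
This must equal f(x, y) = - \sqrt{x^{2} + 1} e^{y} identically.
Matching coefficients of the independent functions:
  [\sqrt{x^{2} + 1} e^{y}]:  A = -1
Solving: A = -1.
Check against the point condition:
  u(0, 0) = -1  ⟹  A = -1  ✓
Hence u(x, y) = - e^{y}.

Answer: u(x, y) = - e^{y}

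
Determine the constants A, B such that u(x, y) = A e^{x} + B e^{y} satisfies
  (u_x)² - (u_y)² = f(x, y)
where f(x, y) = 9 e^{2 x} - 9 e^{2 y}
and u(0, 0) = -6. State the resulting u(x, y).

Substitute the ansatz u = A e^{x} + B e^{y} into the left-hand side.
Derivatives of the ansatz:
  u_x = A e^{x}
  u_y = B e^{y}
Term by term:
  (u_x)² = A^{2} e^{2 x}
  -(u_y)² = - B^{2} e^{2 y}
So the left-hand side equals
  A^{2} e^{2 x} - B^{2} e^{2 y}
This must equal f(x, y) = 9 e^{2 x} - 9 e^{2 y} identically.
Matching coefficients of the independent functions:
  [e^{2 x}]:  A^{2} = 9
  [e^{2 y}]:  - B^{2} = -9
These equations allow (A, B) = (-3, -3) or (-3, 3) or (3, -3) or (3, 3).
Impose the point condition(s):
  u(0, 0) = -6  ⟹  A + B = -6
Only A = -3, B = -3 satisfies everything.
Hence u(x, y) = - 3 e^{x} - 3 e^{y}.

Answer: u(x, y) = - 3 e^{x} - 3 e^{y}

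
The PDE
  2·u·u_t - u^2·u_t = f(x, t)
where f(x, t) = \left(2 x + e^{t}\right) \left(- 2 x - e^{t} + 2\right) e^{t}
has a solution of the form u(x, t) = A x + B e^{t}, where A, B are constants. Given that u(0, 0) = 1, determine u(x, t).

Substitute the ansatz u = A x + B e^{t} into the left-hand side.
Derivatives of the ansatz:
  u_t = B e^{t}
Term by term:
  2·u·u_t = 2 A B x e^{t} + 2 B^{2} e^{2 t}
  -u^2·u_t = - A^{2} B x^{2} e^{t} - 2 A B^{2} x e^{2 t} - B^{3} e^{3 t}
So the left-hand side equals
  - A^{2} B x^{2} e^{t} - 2 A B^{2} x e^{2 t} + 2 A B x e^{t} - B^{3} e^{3 t} + 2 B^{2} e^{2 t}
This must equal f(x, t) identically; expanded, f = - 4 x^{2} e^{t} - 4 x e^{2 t} + 4 x e^{t} - e^{3 t} + 2 e^{2 t}.
Matching coefficients of the independent functions:
  [x e^{t}]:  2 A B = 4
  [x e^{2 t}]:  - 2 A B^{2} = -4
  [x^{2} e^{t}]:  - A^{2} B = -4
  [e^{2 t}]:  2 B^{2} = 2
  [e^{3 t}]:  - B^{3} = -1
Solving: A = 2, B = 1.
Check against the point condition:
  u(0, 0) = 1  ⟹  B = 1  ✓
Hence u(x, t) = 2 x + e^{t}.

Answer: u(x, t) = 2 x + e^{t}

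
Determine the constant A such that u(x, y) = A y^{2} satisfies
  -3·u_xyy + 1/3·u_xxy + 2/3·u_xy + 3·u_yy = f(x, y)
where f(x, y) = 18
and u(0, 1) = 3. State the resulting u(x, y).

Substitute the ansatz u = A y^{2} into the left-hand side.
Derivatives of the ansatz:
  u_xyy = 0
  u_xxy = 0
  u_xy = 0
  u_yy = 2 A
Term by term:
  -3·u_xyy = 0
  1/3·u_xxy = 0
  2/3·u_xy = 0
  3·u_yy = 6 A
So the left-hand side equals
  6 A
This must equal f(x, y) = 18 identically.
Matching coefficients of the independent functions:
  [constant term]:  6 A = 18
Solving: A = 3.
Check against the point condition:
  u(0, 1) = 3  ⟹  A = 3  ✓
Hence u(x, y) = 3 y^{2}.

Answer: u(x, y) = 3 y^{2}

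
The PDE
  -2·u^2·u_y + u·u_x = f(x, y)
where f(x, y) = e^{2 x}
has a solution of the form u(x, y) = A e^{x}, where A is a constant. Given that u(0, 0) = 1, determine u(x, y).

Answer: u(x, y) = e^{x}

Derivation:
Substitute the ansatz u = A e^{x} into the left-hand side.
Derivatives of the ansatz:
  u_y = 0
  u_x = A e^{x}
Term by term:
  -2·u^2·u_y = 0
  u·u_x = A^{2} e^{2 x}
So the left-hand side equals
  A^{2} e^{2 x}
This must equal f(x, y) = e^{2 x} identically.
Matching coefficients of the independent functions:
  [e^{2 x}]:  A^{2} = 1
These equations allow (A) = (-1) or (1).
Impose the point condition(s):
  u(0, 0) = 1  ⟹  A = 1
Only A = 1 satisfies everything.
Hence u(x, y) = e^{x}.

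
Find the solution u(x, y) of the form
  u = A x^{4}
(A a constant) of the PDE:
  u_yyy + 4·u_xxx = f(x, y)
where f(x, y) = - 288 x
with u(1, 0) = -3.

Answer: u(x, y) = - 3 x^{4}

Derivation:
Substitute the ansatz u = A x^{4} into the left-hand side.
Derivatives of the ansatz:
  u_yyy = 0
  u_xxx = 24 A x
Term by term:
  u_yyy = 0
  4·u_xxx = 96 A x
So the left-hand side equals
  96 A x
This must equal f(x, y) = - 288 x identically.
Matching coefficients of the independent functions:
  [x]:  96 A = -288
Solving: A = -3.
Check against the point condition:
  u(1, 0) = -3  ⟹  A = -3  ✓
Hence u(x, y) = - 3 x^{4}.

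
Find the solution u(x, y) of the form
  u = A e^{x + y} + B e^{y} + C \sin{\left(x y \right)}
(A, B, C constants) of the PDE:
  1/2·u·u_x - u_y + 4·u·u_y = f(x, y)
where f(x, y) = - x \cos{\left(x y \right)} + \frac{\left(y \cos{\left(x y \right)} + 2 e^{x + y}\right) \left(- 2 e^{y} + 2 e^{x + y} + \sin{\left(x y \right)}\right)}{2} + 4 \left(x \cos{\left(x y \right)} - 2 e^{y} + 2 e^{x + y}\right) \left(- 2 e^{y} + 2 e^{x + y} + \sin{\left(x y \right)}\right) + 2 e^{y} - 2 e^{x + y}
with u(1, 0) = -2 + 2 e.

Substitute the ansatz u = A e^{x + y} + B e^{y} + C \sin{\left(x y \right)} into the left-hand side.
Derivatives of the ansatz:
  u_x = A e^{x} e^{y} + C y \cos{\left(x y \right)}
  u_y = A e^{x} e^{y} + B e^{y} + C x \cos{\left(x y \right)}
Term by term:
  1/2·u·u_x = \frac{A^{2} e^{2 x} e^{2 y}}{2} + \frac{A B e^{x} e^{2 y}}{2} + \frac{A C y e^{x} e^{y} \cos{\left(x y \right)}}{2} + \frac{A C e^{x} e^{y} \sin{\left(x y \right)}}{2} + \frac{B C y e^{y} \cos{\left(x y \right)}}{2} + \frac{C^{2} y \sin{\left(x y \right)} \cos{\left(x y \right)}}{2}
  -u_y = - A e^{x} e^{y} - B e^{y} - C x \cos{\left(x y \right)}
  4·u·u_y = 4 A^{2} e^{2 x} e^{2 y} + 8 A B e^{x} e^{2 y} + 4 A C x e^{x} e^{y} \cos{\left(x y \right)} + 4 A C e^{x} e^{y} \sin{\left(x y \right)} + 4 B^{2} e^{2 y} + 4 B C x e^{y} \cos{\left(x y \right)} + 4 B C e^{y} \sin{\left(x y \right)} + 4 C^{2} x \sin{\left(x y \right)} \cos{\left(x y \right)}
So the left-hand side equals
  \frac{9 A^{2} e^{2 x} e^{2 y}}{2} + \frac{17 A B e^{x} e^{2 y}}{2} + 4 A C x e^{x} e^{y} \cos{\left(x y \right)} + \frac{A C y e^{x} e^{y} \cos{\left(x y \right)}}{2} + \frac{9 A C e^{x} e^{y} \sin{\left(x y \right)}}{2} - A e^{x} e^{y} + 4 B^{2} e^{2 y} + 4 B C x e^{y} \cos{\left(x y \right)} + \frac{B C y e^{y} \cos{\left(x y \right)}}{2} + 4 B C e^{y} \sin{\left(x y \right)} - B e^{y} + 4 C^{2} x \sin{\left(x y \right)} \cos{\left(x y \right)} + \frac{C^{2} y \sin{\left(x y \right)} \cos{\left(x y \right)}}{2} - C x \cos{\left(x y \right)}
This must equal f(x, y) identically; expanded, f = 8 x e^{x} e^{y} \cos{\left(x y \right)} - 8 x e^{y} \cos{\left(x y \right)} + 4 x \sin{\left(x y \right)} \cos{\left(x y \right)} - x \cos{\left(x y \right)} + y e^{x} e^{y} \cos{\left(x y \right)} - y e^{y} \cos{\left(x y \right)} + \frac{y \sin{\left(x y \right)} \cos{\left(x y \right)}}{2} + 18 e^{2 x} e^{2 y} - 34 e^{x} e^{2 y} + 9 e^{x} e^{y} \sin{\left(x y \right)} - 2 e^{x} e^{y} + 16 e^{2 y} - 8 e^{y} \sin{\left(x y \right)} + 2 e^{y}.
Matching coefficients of the independent functions:
  [x \cos{\left(x y \right)}]:  - C = -1
  [e^{x} e^{y}]:  - A = -2
  [e^{x} e^{2 y}]:  \frac{17 A B}{2} = -34
  [e^{2 x} e^{2 y}]:  \frac{9 A^{2}}{2} = 18
  [e^{y} \sin{\left(x y \right)}, x e^{y} \cos{\left(x y \right)}]:  4 B C = -8
  [x \sin{\left(x y \right)} \cos{\left(x y \right)}]:  4 C^{2} = 4
  [y e^{y} \cos{\left(x y \right)}]:  \frac{B C}{2} = -1
  [y \sin{\left(x y \right)} \cos{\left(x y \right)}]:  \frac{C^{2}}{2} = \frac{1}{2}
  [e^{x} e^{y} \sin{\left(x y \right)}]:  \frac{9 A C}{2} = 9
  [x e^{x} e^{y} \cos{\left(x y \right)}]:  4 A C = 8
  [y e^{x} e^{y} \cos{\left(x y \right)}]:  \frac{A C}{2} = 1
  [e^{y}]:  - B = 2
  [e^{2 y}]:  4 B^{2} = 16
Solving: A = 2, B = -2, C = 1.
Check against the point condition:
  u(1, 0) = -2 + 2 e  ⟹  e A + B = -2 + 2 e  ✓
Hence u(x, y) = - 2 e^{y} + 2 e^{x + y} + \sin{\left(x y \right)}.

Answer: u(x, y) = - 2 e^{y} + 2 e^{x + y} + \sin{\left(x y \right)}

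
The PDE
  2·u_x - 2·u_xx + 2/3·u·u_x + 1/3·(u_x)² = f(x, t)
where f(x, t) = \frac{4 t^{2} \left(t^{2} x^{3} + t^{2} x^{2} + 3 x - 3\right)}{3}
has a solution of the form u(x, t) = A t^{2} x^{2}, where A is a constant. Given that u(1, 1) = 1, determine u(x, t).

Substitute the ansatz u = A t^{2} x^{2} into the left-hand side.
Derivatives of the ansatz:
  u_x = 2 A t^{2} x
  u_xx = 2 A t^{2}
Term by term:
  2·u_x = 4 A t^{2} x
  -2·u_xx = - 4 A t^{2}
  2/3·u·u_x = \frac{4 A^{2} t^{4} x^{3}}{3}
  1/3·(u_x)² = \frac{4 A^{2} t^{4} x^{2}}{3}
So the left-hand side equals
  \frac{4 A^{2} t^{4} x^{3}}{3} + \frac{4 A^{2} t^{4} x^{2}}{3} + 4 A t^{2} x - 4 A t^{2}
This must equal f(x, t) identically; expanded, f = \frac{4 t^{4} x^{3}}{3} + \frac{4 t^{4} x^{2}}{3} + 4 t^{2} x - 4 t^{2}.
Matching coefficients of the independent functions:
  [t^{2}]:  - 4 A = -4
  [t^{2} x]:  4 A = 4
  [t^{4} x^{2}, t^{4} x^{3}]:  \frac{4 A^{2}}{3} = \frac{4}{3}
Solving: A = 1.
Check against the point condition:
  u(1, 1) = 1  ⟹  A = 1  ✓
Hence u(x, t) = t^{2} x^{2}.

Answer: u(x, t) = t^{2} x^{2}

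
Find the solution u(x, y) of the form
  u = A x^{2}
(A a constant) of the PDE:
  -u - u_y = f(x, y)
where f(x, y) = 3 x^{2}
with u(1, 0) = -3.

Substitute the ansatz u = A x^{2} into the left-hand side.
Derivatives of the ansatz:
  u_y = 0
Term by term:
  -u = - A x^{2}
  -u_y = 0
So the left-hand side equals
  - A x^{2}
This must equal f(x, y) = 3 x^{2} identically.
Matching coefficients of the independent functions:
  [x^{2}]:  - A = 3
Solving: A = -3.
Check against the point condition:
  u(1, 0) = -3  ⟹  A = -3  ✓
Hence u(x, y) = - 3 x^{2}.

Answer: u(x, y) = - 3 x^{2}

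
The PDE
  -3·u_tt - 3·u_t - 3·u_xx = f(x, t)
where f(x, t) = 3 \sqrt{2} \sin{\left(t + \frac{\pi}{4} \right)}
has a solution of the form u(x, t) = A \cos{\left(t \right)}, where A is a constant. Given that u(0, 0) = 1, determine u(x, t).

Answer: u(x, t) = \cos{\left(t \right)}

Derivation:
Substitute the ansatz u = A \cos{\left(t \right)} into the left-hand side.
Derivatives of the ansatz:
  u_tt = - A \cos{\left(t \right)}
  u_t = - A \sin{\left(t \right)}
  u_xx = 0
Term by term:
  -3·u_tt = 3 A \cos{\left(t \right)}
  -3·u_t = 3 A \sin{\left(t \right)}
  -3·u_xx = 0
So the left-hand side equals
  3 A \sin{\left(t \right)} + 3 A \cos{\left(t \right)}
This must equal f(x, t) identically; expanded, f = 3 \sin{\left(t \right)} + 3 \cos{\left(t \right)}.
Matching coefficients of the independent functions:
  [\sin{\left(t \right)}, \cos{\left(t \right)}]:  3 A = 3
Solving: A = 1.
Check against the point condition:
  u(0, 0) = 1  ⟹  A = 1  ✓
Hence u(x, t) = \cos{\left(t \right)}.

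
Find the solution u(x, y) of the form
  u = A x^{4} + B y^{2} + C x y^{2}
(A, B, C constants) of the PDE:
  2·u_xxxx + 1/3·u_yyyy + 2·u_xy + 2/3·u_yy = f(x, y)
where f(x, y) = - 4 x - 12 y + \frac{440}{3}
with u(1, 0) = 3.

Substitute the ansatz u = A x^{4} + B y^{2} + C x y^{2} into the left-hand side.
Derivatives of the ansatz:
  u_xxxx = 24 A
  u_yyyy = 0
  u_xy = 2 C y
  u_yy = 2 B + 2 C x
Term by term:
  2·u_xxxx = 48 A
  1/3·u_yyyy = 0
  2·u_xy = 4 C y
  2/3·u_yy = \frac{4 B}{3} + \frac{4 C x}{3}
So the left-hand side equals
  48 A + \frac{4 B}{3} + \frac{4 C x}{3} + 4 C y
This must equal f(x, y) = - 4 x - 12 y + \frac{440}{3} identically.
Matching coefficients of the independent functions:
  [constant term]:  48 A + \frac{4 B}{3} = \frac{440}{3}
  [x]:  \frac{4 C}{3} = -4
  [y]:  4 C = -12
These equations do not fix every constant; impose the point condition(s):
  u(1, 0) = 3  ⟹  A = 3
Solving the combined system: A = 3, B = 2, C = -3.
Hence u(x, y) = 3 x^{4} - 3 x y^{2} + 2 y^{2}.

Answer: u(x, y) = 3 x^{4} - 3 x y^{2} + 2 y^{2}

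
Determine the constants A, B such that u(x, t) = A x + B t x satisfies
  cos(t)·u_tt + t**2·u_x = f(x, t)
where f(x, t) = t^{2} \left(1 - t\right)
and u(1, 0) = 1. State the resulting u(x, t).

Substitute the ansatz u = A x + B t x into the left-hand side.
Derivatives of the ansatz:
  u_tt = 0
  u_x = A + B t
Term by term:
  cos(t)·u_tt = 0
  t**2·u_x = A t^{2} + B t^{3}
So the left-hand side equals
  A t^{2} + B t^{3}
This must equal f(x, t) = t^{2} \left(1 - t\right) identically.
Matching coefficients of the independent functions:
  [t^{2}]:  A = 1
  [t^{3}]:  B = -1
Solving: A = 1, B = -1.
Check against the point condition:
  u(1, 0) = 1  ⟹  A = 1  ✓
Hence u(x, t) = - t x + x.

Answer: u(x, t) = - t x + x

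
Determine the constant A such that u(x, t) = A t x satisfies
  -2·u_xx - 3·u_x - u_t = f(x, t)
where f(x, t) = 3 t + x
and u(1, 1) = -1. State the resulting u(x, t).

Substitute the ansatz u = A t x into the left-hand side.
Derivatives of the ansatz:
  u_xx = 0
  u_x = A t
  u_t = A x
Term by term:
  -2·u_xx = 0
  -3·u_x = - 3 A t
  -u_t = - A x
So the left-hand side equals
  - 3 A t - A x
This must equal f(x, t) = 3 t + x identically.
Matching coefficients of the independent functions:
  [t]:  - 3 A = 3
  [x]:  - A = 1
Solving: A = -1.
Check against the point condition:
  u(1, 1) = -1  ⟹  A = -1  ✓
Hence u(x, t) = - t x.

Answer: u(x, t) = - t x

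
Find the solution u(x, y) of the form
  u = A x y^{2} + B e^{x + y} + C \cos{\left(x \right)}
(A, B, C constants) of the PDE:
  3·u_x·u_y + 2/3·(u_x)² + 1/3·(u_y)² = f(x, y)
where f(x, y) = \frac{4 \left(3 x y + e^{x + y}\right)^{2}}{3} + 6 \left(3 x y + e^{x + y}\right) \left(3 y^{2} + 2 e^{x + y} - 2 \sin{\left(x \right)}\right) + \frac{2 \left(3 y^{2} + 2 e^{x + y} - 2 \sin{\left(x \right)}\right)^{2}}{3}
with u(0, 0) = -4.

Answer: u(x, y) = - 3 x y^{2} - 2 e^{x + y} - 2 \cos{\left(x \right)}

Derivation:
Substitute the ansatz u = A x y^{2} + B e^{x + y} + C \cos{\left(x \right)} into the left-hand side.
Derivatives of the ansatz:
  u_x = A y^{2} + B e^{x} e^{y} - C \sin{\left(x \right)}
  u_y = 2 A x y + B e^{x} e^{y}
Term by term:
  3·u_x·u_y = 6 A^{2} x y^{3} + 6 A B x y e^{x} e^{y} + 3 A B y^{2} e^{x} e^{y} - 6 A C x y \sin{\left(x \right)} + 3 B^{2} e^{2 x} e^{2 y} - 3 B C e^{x} e^{y} \sin{\left(x \right)}
  2/3·(u_x)² = \frac{2 A^{2} y^{4}}{3} + \frac{4 A B y^{2} e^{x} e^{y}}{3} - \frac{4 A C y^{2} \sin{\left(x \right)}}{3} + \frac{2 B^{2} e^{2 x} e^{2 y}}{3} - \frac{4 B C e^{x} e^{y} \sin{\left(x \right)}}{3} + \frac{2 C^{2} \sin^{2}{\left(x \right)}}{3}
  1/3·(u_y)² = \frac{4 A^{2} x^{2} y^{2}}{3} + \frac{4 A B x y e^{x} e^{y}}{3} + \frac{B^{2} e^{2 x} e^{2 y}}{3}
So the left-hand side equals
  \frac{4 A^{2} x^{2} y^{2}}{3} + 6 A^{2} x y^{3} + \frac{2 A^{2} y^{4}}{3} + \frac{22 A B x y e^{x} e^{y}}{3} + \frac{13 A B y^{2} e^{x} e^{y}}{3} - 6 A C x y \sin{\left(x \right)} - \frac{4 A C y^{2} \sin{\left(x \right)}}{3} + 4 B^{2} e^{2 x} e^{2 y} - \frac{13 B C e^{x} e^{y} \sin{\left(x \right)}}{3} + \frac{2 C^{2} \sin^{2}{\left(x \right)}}{3}
This must equal f(x, y) identically; expanded, f = 12 x^{2} y^{2} + 54 x y^{3} + 44 x y e^{x} e^{y} - 36 x y \sin{\left(x \right)} + 6 y^{4} + 26 y^{2} e^{x} e^{y} - 8 y^{2} \sin{\left(x \right)} + 16 e^{2 x} e^{2 y} - \frac{52 e^{x} e^{y} \sin{\left(x \right)}}{3} + \frac{8 \sin^{2}{\left(x \right)}}{3}.
Matching coefficients of the independent functions:
  [y^{4}]:  \frac{2 A^{2}}{3} = 6
  [x y^{3}]:  6 A^{2} = 54
  [x^{2} y^{2}]:  \frac{4 A^{2}}{3} = 12
  [y^{2} \sin{\left(x \right)}]:  - \frac{4 A C}{3} = -8
  [e^{2 x} e^{2 y}]:  4 B^{2} = 16
  [x y \sin{\left(x \right)}]:  - 6 A C = -36
  [y^{2} e^{x} e^{y}]:  \frac{13 A B}{3} = 26
  [e^{x} e^{y} \sin{\left(x \right)}]:  - \frac{13 B C}{3} = - \frac{52}{3}
  [x y e^{x} e^{y}]:  \frac{22 A B}{3} = 44
  [\sin^{2}{\left(x \right)}]:  \frac{2 C^{2}}{3} = \frac{8}{3}
These equations allow (A, B, C) = (-3, -2, -2) or (3, 2, 2).
Impose the point condition(s):
  u(0, 0) = -4  ⟹  B + C = -4
Only A = -3, B = -2, C = -2 satisfies everything.
Hence u(x, y) = - 3 x y^{2} - 2 e^{x + y} - 2 \cos{\left(x \right)}.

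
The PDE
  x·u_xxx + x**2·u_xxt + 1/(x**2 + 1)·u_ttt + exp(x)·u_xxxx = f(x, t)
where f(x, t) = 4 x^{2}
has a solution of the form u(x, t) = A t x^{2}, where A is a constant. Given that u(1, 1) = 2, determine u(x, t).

Substitute the ansatz u = A t x^{2} into the left-hand side.
Derivatives of the ansatz:
  u_xxx = 0
  u_xxt = 2 A
  u_ttt = 0
  u_xxxx = 0
Term by term:
  x·u_xxx = 0
  x**2·u_xxt = 2 A x^{2}
  1/(x**2 + 1)·u_ttt = 0
  exp(x)·u_xxxx = 0
So the left-hand side equals
  2 A x^{2}
This must equal f(x, t) = 4 x^{2} identically.
Matching coefficients of the independent functions:
  [x^{2}]:  2 A = 4
Solving: A = 2.
Check against the point condition:
  u(1, 1) = 2  ⟹  A = 2  ✓
Hence u(x, t) = 2 t x^{2}.

Answer: u(x, t) = 2 t x^{2}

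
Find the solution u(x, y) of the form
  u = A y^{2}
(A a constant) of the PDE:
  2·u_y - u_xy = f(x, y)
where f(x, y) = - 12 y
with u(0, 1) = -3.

Answer: u(x, y) = - 3 y^{2}

Derivation:
Substitute the ansatz u = A y^{2} into the left-hand side.
Derivatives of the ansatz:
  u_y = 2 A y
  u_xy = 0
Term by term:
  2·u_y = 4 A y
  -u_xy = 0
So the left-hand side equals
  4 A y
This must equal f(x, y) = - 12 y identically.
Matching coefficients of the independent functions:
  [y]:  4 A = -12
Solving: A = -3.
Check against the point condition:
  u(0, 1) = -3  ⟹  A = -3  ✓
Hence u(x, y) = - 3 y^{2}.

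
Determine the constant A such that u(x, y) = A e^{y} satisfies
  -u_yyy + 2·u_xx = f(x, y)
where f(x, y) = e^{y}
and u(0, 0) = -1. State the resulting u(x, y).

Substitute the ansatz u = A e^{y} into the left-hand side.
Derivatives of the ansatz:
  u_yyy = A e^{y}
  u_xx = 0
Term by term:
  -u_yyy = - A e^{y}
  2·u_xx = 0
So the left-hand side equals
  - A e^{y}
This must equal f(x, y) = e^{y} identically.
Matching coefficients of the independent functions:
  [e^{y}]:  - A = 1
Solving: A = -1.
Check against the point condition:
  u(0, 0) = -1  ⟹  A = -1  ✓
Hence u(x, y) = - e^{y}.

Answer: u(x, y) = - e^{y}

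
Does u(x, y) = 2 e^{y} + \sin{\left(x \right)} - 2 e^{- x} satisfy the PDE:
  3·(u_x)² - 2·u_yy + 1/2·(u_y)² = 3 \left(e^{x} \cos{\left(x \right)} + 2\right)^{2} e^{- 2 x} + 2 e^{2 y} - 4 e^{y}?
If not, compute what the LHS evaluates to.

Answer: Yes

Derivation:
Evaluate each term of the left-hand side for u = 2 e^{y} + \sin{\left(x \right)} - 2 e^{- x}.
Derivatives:
  u_x = \cos{\left(x \right)} + 2 e^{- x}
  u_yy = 2 e^{y}
  u_y = 2 e^{y}
Terms:
  3·(u_x)² = 3 \left(e^{x} \cos{\left(x \right)} + 2\right)^{2} e^{- 2 x}
  -2·u_yy = - 4 e^{y}
  1/2·(u_y)² = 2 e^{2 y}
Sum: LHS = 3 \left(e^{x} \cos{\left(x \right)} + 2\right)^{2} e^{- 2 x} + 2 e^{2 y} - 4 e^{y}
This is exactly the given right-hand side, so u is a solution.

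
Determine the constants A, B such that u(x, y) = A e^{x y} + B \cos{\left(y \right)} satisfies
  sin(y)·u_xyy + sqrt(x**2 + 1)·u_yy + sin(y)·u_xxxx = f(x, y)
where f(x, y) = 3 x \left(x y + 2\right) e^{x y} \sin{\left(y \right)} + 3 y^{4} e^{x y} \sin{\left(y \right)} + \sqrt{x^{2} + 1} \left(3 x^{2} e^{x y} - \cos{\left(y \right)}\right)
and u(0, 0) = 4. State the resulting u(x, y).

Answer: u(x, y) = 3 e^{x y} + \cos{\left(y \right)}

Derivation:
Substitute the ansatz u = A e^{x y} + B \cos{\left(y \right)} into the left-hand side.
Derivatives of the ansatz:
  u_xyy = A x^{2} y e^{x y} + 2 A x e^{x y}
  u_yy = A x^{2} e^{x y} - B \cos{\left(y \right)}
  u_xxxx = A y^{4} e^{x y}
Term by term:
  sin(y)·u_xyy = A x^{2} y e^{x y} \sin{\left(y \right)} + 2 A x e^{x y} \sin{\left(y \right)}
  sqrt(x**2 + 1)·u_yy = A x^{2} \sqrt{x^{2} + 1} e^{x y} - B \sqrt{x^{2} + 1} \cos{\left(y \right)}
  sin(y)·u_xxxx = A y^{4} e^{x y} \sin{\left(y \right)}
So the left-hand side equals
  A x^{2} y e^{x y} \sin{\left(y \right)} + A x^{2} \sqrt{x^{2} + 1} e^{x y} + 2 A x e^{x y} \sin{\left(y \right)} + A y^{4} e^{x y} \sin{\left(y \right)} - B \sqrt{x^{2} + 1} \cos{\left(y \right)}
This must equal f(x, y) identically; expanded, f = 3 x^{2} y e^{x y} \sin{\left(y \right)} + 3 x^{2} \sqrt{x^{2} + 1} e^{x y} + 6 x e^{x y} \sin{\left(y \right)} + 3 y^{4} e^{x y} \sin{\left(y \right)} - \sqrt{x^{2} + 1} \cos{\left(y \right)}.
Matching coefficients of the independent functions:
  [\sqrt{x^{2} + 1} \cos{\left(y \right)}]:  - B = -1
  [x e^{x y} \sin{\left(y \right)}]:  2 A = 6
  [x^{2} \sqrt{x^{2} + 1} e^{x y}, y^{4} e^{x y} \sin{\left(y \right)}, x^{2} y e^{x y} \sin{\left(y \right)}]:  A = 3
Solving: A = 3, B = 1.
Check against the point condition:
  u(0, 0) = 4  ⟹  A + B = 4  ✓
Hence u(x, y) = 3 e^{x y} + \cos{\left(y \right)}.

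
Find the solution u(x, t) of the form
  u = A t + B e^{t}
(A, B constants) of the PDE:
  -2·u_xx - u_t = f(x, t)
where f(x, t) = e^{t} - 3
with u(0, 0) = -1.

Substitute the ansatz u = A t + B e^{t} into the left-hand side.
Derivatives of the ansatz:
  u_xx = 0
  u_t = A + B e^{t}
Term by term:
  -2·u_xx = 0
  -u_t = - A - B e^{t}
So the left-hand side equals
  - A - B e^{t}
This must equal f(x, t) = e^{t} - 3 identically.
Matching coefficients of the independent functions:
  [constant term]:  - A = -3
  [e^{t}]:  - B = 1
Solving: A = 3, B = -1.
Check against the point condition:
  u(0, 0) = -1  ⟹  B = -1  ✓
Hence u(x, t) = 3 t - e^{t}.

Answer: u(x, t) = 3 t - e^{t}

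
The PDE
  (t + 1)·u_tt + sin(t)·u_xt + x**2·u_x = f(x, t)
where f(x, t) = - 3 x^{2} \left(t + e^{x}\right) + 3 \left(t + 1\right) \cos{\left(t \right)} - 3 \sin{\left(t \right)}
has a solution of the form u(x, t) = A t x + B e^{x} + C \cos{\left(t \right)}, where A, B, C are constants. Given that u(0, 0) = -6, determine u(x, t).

Substitute the ansatz u = A t x + B e^{x} + C \cos{\left(t \right)} into the left-hand side.
Derivatives of the ansatz:
  u_tt = - C \cos{\left(t \right)}
  u_xt = A
  u_x = A t + B e^{x}
Term by term:
  (t + 1)·u_tt = - C t \cos{\left(t \right)} - C \cos{\left(t \right)}
  sin(t)·u_xt = A \sin{\left(t \right)}
  x**2·u_x = A t x^{2} + B x^{2} e^{x}
So the left-hand side equals
  A t x^{2} + A \sin{\left(t \right)} + B x^{2} e^{x} - C t \cos{\left(t \right)} - C \cos{\left(t \right)}
This must equal f(x, t) identically; expanded, f = - 3 t x^{2} + 3 t \cos{\left(t \right)} - 3 x^{2} e^{x} - 3 \sin{\left(t \right)} + 3 \cos{\left(t \right)}.
Matching coefficients of the independent functions:
  [t x^{2}, \sin{\left(t \right)}]:  A = -3
  [t \cos{\left(t \right)}, \cos{\left(t \right)}]:  - C = 3
  [x^{2} e^{x}]:  B = -3
Solving: A = -3, B = -3, C = -3.
Check against the point condition:
  u(0, 0) = -6  ⟹  B + C = -6  ✓
Hence u(x, t) = - 3 t x - 3 e^{x} - 3 \cos{\left(t \right)}.

Answer: u(x, t) = - 3 t x - 3 e^{x} - 3 \cos{\left(t \right)}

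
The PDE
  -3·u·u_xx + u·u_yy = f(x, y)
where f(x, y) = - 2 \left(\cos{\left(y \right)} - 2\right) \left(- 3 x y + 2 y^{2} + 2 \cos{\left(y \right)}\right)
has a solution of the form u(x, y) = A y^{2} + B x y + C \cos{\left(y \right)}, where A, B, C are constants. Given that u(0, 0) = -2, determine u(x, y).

Substitute the ansatz u = A y^{2} + B x y + C \cos{\left(y \right)} into the left-hand side.
Derivatives of the ansatz:
  u_xx = 0
  u_yy = 2 A - C \cos{\left(y \right)}
Term by term:
  -3·u·u_xx = 0
  u·u_yy = 2 A^{2} y^{2} + 2 A B x y - A C y^{2} \cos{\left(y \right)} + 2 A C \cos{\left(y \right)} - B C x y \cos{\left(y \right)} - C^{2} \cos^{2}{\left(y \right)}
So the left-hand side equals
  2 A^{2} y^{2} + 2 A B x y - A C y^{2} \cos{\left(y \right)} + 2 A C \cos{\left(y \right)} - B C x y \cos{\left(y \right)} - C^{2} \cos^{2}{\left(y \right)}
This must equal f(x, y) identically; expanded, f = 6 x y \cos{\left(y \right)} - 12 x y - 4 y^{2} \cos{\left(y \right)} + 8 y^{2} - 4 \cos^{2}{\left(y \right)} + 8 \cos{\left(y \right)}.
Matching coefficients of the independent functions:
  [y^{2}]:  2 A^{2} = 8
  [x y]:  2 A B = -12
  [y^{2} \cos{\left(y \right)}]:  - A C = -4
  [x y \cos{\left(y \right)}]:  - B C = 6
  [\cos{\left(y \right)}]:  2 A C = 8
  [\cos^{2}{\left(y \right)}]:  - C^{2} = -4
These equations allow (A, B, C) = (-2, 3, -2) or (2, -3, 2).
Impose the point condition(s):
  u(0, 0) = -2  ⟹  C = -2
Only A = -2, B = 3, C = -2 satisfies everything.
Hence u(x, y) = 3 x y - 2 y^{2} - 2 \cos{\left(y \right)}.

Answer: u(x, y) = 3 x y - 2 y^{2} - 2 \cos{\left(y \right)}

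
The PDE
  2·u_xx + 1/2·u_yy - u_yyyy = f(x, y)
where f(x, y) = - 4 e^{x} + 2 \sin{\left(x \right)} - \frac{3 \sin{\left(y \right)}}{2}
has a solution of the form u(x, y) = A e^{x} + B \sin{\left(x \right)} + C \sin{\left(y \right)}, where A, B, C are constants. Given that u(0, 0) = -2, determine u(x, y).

Substitute the ansatz u = A e^{x} + B \sin{\left(x \right)} + C \sin{\left(y \right)} into the left-hand side.
Derivatives of the ansatz:
  u_xx = A e^{x} - B \sin{\left(x \right)}
  u_yy = - C \sin{\left(y \right)}
  u_yyyy = C \sin{\left(y \right)}
Term by term:
  2·u_xx = 2 A e^{x} - 2 B \sin{\left(x \right)}
  1/2·u_yy = - \frac{C \sin{\left(y \right)}}{2}
  -u_yyyy = - C \sin{\left(y \right)}
So the left-hand side equals
  2 A e^{x} - 2 B \sin{\left(x \right)} - \frac{3 C \sin{\left(y \right)}}{2}
This must equal f(x, y) = - 4 e^{x} + 2 \sin{\left(x \right)} - \frac{3 \sin{\left(y \right)}}{2} identically.
Matching coefficients of the independent functions:
  [e^{x}]:  2 A = -4
  [\sin{\left(x \right)}]:  - 2 B = 2
  [\sin{\left(y \right)}]:  - \frac{3 C}{2} = - \frac{3}{2}
Solving: A = -2, B = -1, C = 1.
Check against the point condition:
  u(0, 0) = -2  ⟹  A = -2  ✓
Hence u(x, y) = - 2 e^{x} - \sin{\left(x \right)} + \sin{\left(y \right)}.

Answer: u(x, y) = - 2 e^{x} - \sin{\left(x \right)} + \sin{\left(y \right)}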